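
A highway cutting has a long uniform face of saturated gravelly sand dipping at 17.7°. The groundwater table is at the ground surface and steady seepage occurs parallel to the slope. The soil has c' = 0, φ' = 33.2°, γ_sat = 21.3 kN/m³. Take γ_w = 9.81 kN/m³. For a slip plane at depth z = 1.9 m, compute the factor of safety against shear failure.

FS = 1.11

With seepage parallel to the slope and the water table at the surface, the effective normal stress on the slip plane uses the buoyant unit weight γ' = γ_sat − γ_w while the driving shear stress uses γ_sat:
FS = [c' + γ' z cos²β tanφ'] / [γ_sat z sinβ cosβ]
(For c' = 0 this reduces to FS = (γ'/γ_sat)·tanφ'/tanβ.)
γ' = 21.3 − 9.81 = 11.49 kN/m³
Numerator = 0.0 + 11.49·1.9·cos²17.7°·tan33.2° = 0.0 + 11.49·1.9·0.9076·0.6544 = 12.965 kPa
Denominator = 21.3·1.9·sin17.7°·cos17.7° = 21.3·1.9·0.3040·0.9527 = 11.722 kPa
FS = 12.965 / 11.722 = 1.106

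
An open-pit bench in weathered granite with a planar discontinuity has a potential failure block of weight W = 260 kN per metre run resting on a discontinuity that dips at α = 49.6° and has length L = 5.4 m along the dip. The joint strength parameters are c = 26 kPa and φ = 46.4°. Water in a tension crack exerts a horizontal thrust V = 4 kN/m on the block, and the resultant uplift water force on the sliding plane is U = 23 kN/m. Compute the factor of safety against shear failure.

Resolving the block weight along and normal to the plane and applying the Mohr–Coulomb strength on the joint:
N' = W cosα − U − V sinα = 260·cos49.6° − 23 − 4·sin49.6° = 142.5 kN/m
Driving force T = W sinα + V cosα = 260·sin49.6° + 4·cos49.6° = 200.6 kN/m
Resisting force R = c·L + N'·tanφ = 26·5.4 + 142.5·tan46.4° = 140.4 + 149.6 = 290.0 kN/m
FS = R / T = 290.0 / 200.6 = 1.446

FS = 1.45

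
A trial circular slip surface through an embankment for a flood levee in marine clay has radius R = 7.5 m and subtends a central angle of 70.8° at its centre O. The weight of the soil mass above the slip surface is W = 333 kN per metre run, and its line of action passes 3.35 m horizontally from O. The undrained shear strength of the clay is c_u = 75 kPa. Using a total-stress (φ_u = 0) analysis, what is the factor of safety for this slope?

Taking moments about the centre O, the resisting moment is provided by the undrained shear strength acting along the arc:
Arc length L_a = R·θ = 7.5·(70.8°·π/180) = 7.5·1.2357 = 9.27 m
M_R = c_u·L_a·R = 75·9.27·7.5 = 5213.1 kN·m/m
M_D = W·d = 333·3.35 = 1115.5 kN·m/m
FS = M_R / M_D = 5213.1 / 1115.5 = 4.673

FS = 4.67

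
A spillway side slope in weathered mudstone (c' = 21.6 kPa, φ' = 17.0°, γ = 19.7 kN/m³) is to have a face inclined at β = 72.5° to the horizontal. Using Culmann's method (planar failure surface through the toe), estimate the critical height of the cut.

Culmann's analysis gives the critical failure plane at α_cr = (β + φ')/2 = (72.5 + 17.0)/2 = 44.8°, and the critical height
H_c = (4c'/γ) · sinβ cosφ' / [1 − cos(β − φ')]
    = (4·21.6/19.7) · sin72.5°·cos17.0° / [1 − cos(55.5°)]
    = 4.386 · 0.9537·0.9563 / [1 − 0.5664]
    = 4.386 · 0.9120 / 0.4336
    = 9.23 m

H_c = 9.23 m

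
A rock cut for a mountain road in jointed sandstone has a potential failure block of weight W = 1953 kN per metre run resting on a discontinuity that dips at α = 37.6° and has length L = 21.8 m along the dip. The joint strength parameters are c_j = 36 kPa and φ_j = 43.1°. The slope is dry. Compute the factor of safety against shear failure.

FS = 1.87

Resolving the block weight along and normal to the plane and applying the Mohr–Coulomb strength on the joint:
N' = W cosα = 1953·cos37.6° = 1547.3 kN/m
Driving force T = W sinα = 1953·sin37.6° = 1191.6 kN/m
Resisting force R = c_j·L + N'·tanφ_j = 36·21.8 + 1547.3·tan43.1° = 784.8 + 1448.0 = 2232.8 kN/m
FS = R / T = 2232.8 / 1191.6 = 1.874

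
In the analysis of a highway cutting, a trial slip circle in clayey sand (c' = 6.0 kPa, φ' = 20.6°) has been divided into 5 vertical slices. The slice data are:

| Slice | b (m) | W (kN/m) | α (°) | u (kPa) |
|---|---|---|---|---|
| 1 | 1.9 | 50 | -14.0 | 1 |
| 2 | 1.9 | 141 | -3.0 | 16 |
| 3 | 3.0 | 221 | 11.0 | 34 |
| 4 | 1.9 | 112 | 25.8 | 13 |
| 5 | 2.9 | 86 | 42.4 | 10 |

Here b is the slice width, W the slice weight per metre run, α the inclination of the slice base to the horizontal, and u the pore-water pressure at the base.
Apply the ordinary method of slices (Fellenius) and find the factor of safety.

Ordinary method of slices: FS = Σ[c'·Δl_i + (W_i cosα_i − u_i·Δl_i)·tanφ'] / Σ W_i sinα_i, with Δl_i = b_i / cosα_i.
Slice 1: Δl = 1.9/cos(-14.0°) = 1.958 m; N'_1 = 50·cos(-14.0°) − 1·1.958 = 46.6; c'Δl = 11.75; W sinα = -12.1
Slice 2: Δl = 1.9/cos(-3.0°) = 1.903 m; N'_2 = 141·cos(-3.0°) − 16·1.903 = 110.4; c'Δl = 11.42; W sinα = -7.4
Slice 3: Δl = 3.0/cos11.0° = 3.056 m; N'_3 = 221·cos11.0° − 34·3.056 = 113.0; c'Δl = 18.34; W sinα = 42.2
Slice 4: Δl = 1.9/cos25.8° = 2.110 m; N'_4 = 112·cos25.8° − 13·2.110 = 73.4; c'Δl = 12.66; W sinα = 48.7
Slice 5: Δl = 2.9/cos42.4° = 3.927 m; N'_5 = 86·cos42.4° − 10·3.927 = 24.2; c'Δl = 23.56; W sinα = 58.0
Σc'Δl = 77.7 kN/m; ΣN' = 367.6 kN/m; ΣW sinα = 129.4 kN/m
Resisting = 77.7 + 367.6·tan20.6° = 77.7 + 138.2 = 215.9 kN/m
FS = 215.9 / 129.4 = 1.668

FS = 1.67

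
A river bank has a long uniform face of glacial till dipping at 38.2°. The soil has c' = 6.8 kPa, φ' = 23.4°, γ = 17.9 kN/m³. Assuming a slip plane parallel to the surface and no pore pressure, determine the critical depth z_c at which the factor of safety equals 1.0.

Setting FS = 1.00 in FS = [c' + γz cos²β tanφ'] / [γz sinβ cosβ] and solving for z:
z = c' / [γ cosβ (FS·sinβ − cosβ·tanφ')]
  = 6.8 / [17.9·cos38.2°·(1.00·sin38.2° − cos38.2°·tan23.4°)]
  = 6.8 / [17.9·0.7859·(1.00·0.6184 − 0.7859·0.4327)]
  = 6.8 / 3.9153 = 1.737 m

z_c = 1.74 m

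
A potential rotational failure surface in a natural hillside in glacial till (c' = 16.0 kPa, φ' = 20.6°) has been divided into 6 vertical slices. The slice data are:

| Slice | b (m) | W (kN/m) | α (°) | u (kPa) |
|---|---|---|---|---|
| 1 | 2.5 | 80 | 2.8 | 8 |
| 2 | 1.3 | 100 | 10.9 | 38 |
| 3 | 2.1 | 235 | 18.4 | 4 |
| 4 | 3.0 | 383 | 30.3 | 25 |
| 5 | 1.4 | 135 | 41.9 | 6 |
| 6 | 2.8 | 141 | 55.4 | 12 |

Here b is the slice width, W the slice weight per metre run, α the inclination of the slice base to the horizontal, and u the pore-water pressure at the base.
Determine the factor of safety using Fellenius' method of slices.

Ordinary method of slices: FS = Σ[c'·Δl_i + (W_i cosα_i − u_i·Δl_i)·tanφ'] / Σ W_i sinα_i, with Δl_i = b_i / cosα_i.
Slice 1: Δl = 2.5/cos2.8° = 2.503 m; N'_1 = 80·cos2.8° − 8·2.503 = 59.9; c'Δl = 40.05; W sinα = 3.9
Slice 2: Δl = 1.3/cos10.9° = 1.324 m; N'_2 = 100·cos10.9° − 38·1.324 = 47.9; c'Δl = 21.18; W sinα = 18.9
Slice 3: Δl = 2.1/cos18.4° = 2.213 m; N'_3 = 235·cos18.4° − 4·2.213 = 214.1; c'Δl = 35.41; W sinα = 74.2
Slice 4: Δl = 3.0/cos30.3° = 3.475 m; N'_4 = 383·cos30.3° − 25·3.475 = 243.8; c'Δl = 55.59; W sinα = 193.2
Slice 5: Δl = 1.4/cos41.9° = 1.881 m; N'_5 = 135·cos41.9° − 6·1.881 = 89.2; c'Δl = 30.09; W sinα = 90.2
Slice 6: Δl = 2.8/cos55.4° = 4.931 m; N'_6 = 141·cos55.4° − 12·4.931 = 20.9; c'Δl = 78.89; W sinα = 116.1
Σc'Δl = 261.2 kN/m; ΣN' = 675.8 kN/m; ΣW sinα = 496.4 kN/m
Resisting = 261.2 + 675.8·tan20.6° = 261.2 + 254.0 = 515.2 kN/m
FS = 515.2 / 496.4 = 1.038

FS = 1.04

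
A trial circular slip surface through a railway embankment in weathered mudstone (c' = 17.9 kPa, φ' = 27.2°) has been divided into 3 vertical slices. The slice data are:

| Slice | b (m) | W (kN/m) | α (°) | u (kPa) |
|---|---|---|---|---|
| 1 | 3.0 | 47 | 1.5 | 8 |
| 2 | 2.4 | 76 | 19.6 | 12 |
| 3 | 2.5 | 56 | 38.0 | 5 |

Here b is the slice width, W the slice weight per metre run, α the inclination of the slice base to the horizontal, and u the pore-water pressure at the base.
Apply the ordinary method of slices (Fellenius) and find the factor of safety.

FS = 3.33

Ordinary method of slices: FS = Σ[c'·Δl_i + (W_i cosα_i − u_i·Δl_i)·tanφ'] / Σ W_i sinα_i, with Δl_i = b_i / cosα_i.
Slice 1: Δl = 3.0/cos1.5° = 3.001 m; N'_1 = 47·cos1.5° − 8·3.001 = 23.0; c'Δl = 53.72; W sinα = 1.2
Slice 2: Δl = 2.4/cos19.6° = 2.548 m; N'_2 = 76·cos19.6° − 12·2.548 = 41.0; c'Δl = 45.60; W sinα = 25.5
Slice 3: Δl = 2.5/cos38.0° = 3.173 m; N'_3 = 56·cos38.0° − 5·3.173 = 28.3; c'Δl = 56.79; W sinα = 34.5
Σc'Δl = 156.1 kN/m; ΣN' = 92.3 kN/m; ΣW sinα = 61.2 kN/m
Resisting = 156.1 + 92.3·tan27.2° = 156.1 + 47.4 = 203.5 kN/m
FS = 203.5 / 61.2 = 3.326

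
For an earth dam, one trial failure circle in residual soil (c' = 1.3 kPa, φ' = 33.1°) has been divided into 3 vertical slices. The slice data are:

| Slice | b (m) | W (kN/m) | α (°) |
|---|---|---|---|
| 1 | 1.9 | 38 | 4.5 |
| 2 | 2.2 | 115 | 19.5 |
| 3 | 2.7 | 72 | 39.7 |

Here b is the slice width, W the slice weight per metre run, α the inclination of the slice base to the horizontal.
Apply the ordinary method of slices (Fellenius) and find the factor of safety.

FS = 1.62

Ordinary method of slices: FS = Σ[c'·Δl_i + (W_i cosα_i)·tanφ'] / Σ W_i sinα_i, with Δl_i = b_i / cosα_i.
Slice 1: Δl = 1.9/cos4.5° = 1.906 m; N'_1 = 38·cos4.5° = 37.9; c'Δl = 2.48; W sinα = 3.0
Slice 2: Δl = 2.2/cos19.5° = 2.334 m; N'_2 = 115·cos19.5° = 108.4; c'Δl = 3.03; W sinα = 38.4
Slice 3: Δl = 2.7/cos39.7° = 3.509 m; N'_3 = 72·cos39.7° = 55.4; c'Δl = 4.56; W sinα = 46.0
Σc'Δl = 10.1 kN/m; ΣN' = 201.7 kN/m; ΣW sinα = 87.4 kN/m
Resisting = 10.1 + 201.7·tan33.1° = 10.1 + 131.5 = 141.5 kN/m
FS = 141.5 / 87.4 = 1.620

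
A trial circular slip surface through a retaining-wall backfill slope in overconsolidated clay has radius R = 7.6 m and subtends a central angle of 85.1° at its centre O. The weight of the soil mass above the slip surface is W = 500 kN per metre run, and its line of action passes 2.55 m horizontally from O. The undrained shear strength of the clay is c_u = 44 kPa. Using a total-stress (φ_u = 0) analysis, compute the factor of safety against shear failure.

Taking moments about the centre O, the resisting moment is provided by the undrained shear strength acting along the arc:
Arc length L_a = R·θ = 7.6·(85.1°·π/180) = 7.6·1.4853 = 11.29 m
M_R = c_u·L_a·R = 44·11.29·7.6 = 3774.7 kN·m/m
M_D = W·d = 500·2.55 = 1275.0 kN·m/m
FS = M_R / M_D = 3774.7 / 1275.0 = 2.961

FS = 2.96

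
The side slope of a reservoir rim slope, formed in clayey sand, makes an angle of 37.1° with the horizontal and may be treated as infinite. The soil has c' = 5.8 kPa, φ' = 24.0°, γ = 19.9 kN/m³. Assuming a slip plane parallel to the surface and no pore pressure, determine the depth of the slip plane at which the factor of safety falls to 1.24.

Setting FS = 1.24 in FS = [c' + γz cos²β tanφ'] / [γz sinβ cosβ] and solving for z:
z = c' / [γ cosβ (FS·sinβ − cosβ·tanφ')]
  = 5.8 / [19.9·cos37.1°·(1.24·sin37.1° − cos37.1°·tan24.0°)]
  = 5.8 / [19.9·0.7976·(1.24·0.6032 − 0.7976·0.4452)]
  = 5.8 / 6.2356 = 0.930 m

z = 0.93 m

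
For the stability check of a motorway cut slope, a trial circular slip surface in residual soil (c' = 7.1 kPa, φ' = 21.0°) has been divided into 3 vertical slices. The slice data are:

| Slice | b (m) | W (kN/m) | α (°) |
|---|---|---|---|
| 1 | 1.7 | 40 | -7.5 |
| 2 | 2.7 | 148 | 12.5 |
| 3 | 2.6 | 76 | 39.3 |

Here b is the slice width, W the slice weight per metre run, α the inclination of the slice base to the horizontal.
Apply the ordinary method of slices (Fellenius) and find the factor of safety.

Ordinary method of slices: FS = Σ[c'·Δl_i + (W_i cosα_i)·tanφ'] / Σ W_i sinα_i, with Δl_i = b_i / cosα_i.
Slice 1: Δl = 1.7/cos(-7.5°) = 1.715 m; N'_1 = 40·cos(-7.5°) = 39.7; c'Δl = 12.17; W sinα = -5.2
Slice 2: Δl = 2.7/cos12.5° = 2.766 m; N'_2 = 148·cos12.5° = 144.5; c'Δl = 19.64; W sinα = 32.0
Slice 3: Δl = 2.6/cos39.3° = 3.360 m; N'_3 = 76·cos39.3° = 58.8; c'Δl = 23.86; W sinα = 48.1
Σc'Δl = 55.7 kN/m; ΣN' = 243.0 kN/m; ΣW sinα = 74.9 kN/m
Resisting = 55.7 + 243.0·tan21.0° = 55.7 + 93.3 = 148.9 kN/m
FS = 148.9 / 74.9 = 1.987

FS = 1.99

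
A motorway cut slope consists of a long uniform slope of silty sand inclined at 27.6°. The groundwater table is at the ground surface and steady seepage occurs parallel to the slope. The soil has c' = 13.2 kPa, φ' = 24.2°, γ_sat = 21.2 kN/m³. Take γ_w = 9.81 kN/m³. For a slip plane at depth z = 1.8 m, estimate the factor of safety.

With seepage parallel to the slope and the water table at the surface, the effective normal stress on the slip plane uses the buoyant unit weight γ' = γ_sat − γ_w while the driving shear stress uses γ_sat:
FS = [c' + γ' z cos²β tanφ'] / [γ_sat z sinβ cosβ]
γ' = 21.2 − 9.81 = 11.39 kN/m³
Numerator = 13.2 + 11.39·1.8·cos²27.6°·tan24.2° = 13.2 + 11.39·1.8·0.7854·0.4494 = 20.436 kPa
Denominator = 21.2·1.8·sin27.6°·cos27.6° = 21.2·1.8·0.4633·0.8862 = 15.668 kPa
FS = 20.436 / 15.668 = 1.304

FS = 1.30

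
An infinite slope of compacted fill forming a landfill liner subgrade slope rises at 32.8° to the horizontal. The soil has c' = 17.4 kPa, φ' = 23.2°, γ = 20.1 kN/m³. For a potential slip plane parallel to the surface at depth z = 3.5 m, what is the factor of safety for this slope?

For an infinite slope with a slip plane parallel to the surface (no pore pressure): FS = [c' + γz cos²β tanφ'] / [γz sinβ cosβ].
γz = 20.1·3.5 = 70.35 kN/m²
Numerator = 17.4 + 70.35·cos²32.8°·tan23.2° = 17.4 + 70.35·0.7066·0.4286 = 38.704 kPa
Denominator = 70.35·sin32.8°·cos32.8° = 70.35·0.5417·0.8406 = 32.033 kPa
FS = 38.704 / 32.033 = 1.208

FS = 1.21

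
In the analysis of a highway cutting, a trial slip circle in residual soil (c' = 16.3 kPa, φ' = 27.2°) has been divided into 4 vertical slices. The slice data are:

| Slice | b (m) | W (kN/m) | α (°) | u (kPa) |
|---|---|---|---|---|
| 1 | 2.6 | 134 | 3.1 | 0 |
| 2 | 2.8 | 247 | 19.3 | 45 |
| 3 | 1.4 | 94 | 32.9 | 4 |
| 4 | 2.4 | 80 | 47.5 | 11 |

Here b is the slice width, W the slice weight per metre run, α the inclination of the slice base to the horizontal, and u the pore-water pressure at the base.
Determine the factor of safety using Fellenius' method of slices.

Ordinary method of slices: FS = Σ[c'·Δl_i + (W_i cosα_i − u_i·Δl_i)·tanφ'] / Σ W_i sinα_i, with Δl_i = b_i / cosα_i.
Slice 1: Δl = 2.6/cos3.1° = 2.604 m; N'_1 = 134·cos3.1° − 0·2.604 = 133.8; c'Δl = 42.44; W sinα = 7.2
Slice 2: Δl = 2.8/cos19.3° = 2.967 m; N'_2 = 247·cos19.3° − 45·2.967 = 99.6; c'Δl = 48.36; W sinα = 81.6
Slice 3: Δl = 1.4/cos32.9° = 1.667 m; N'_3 = 94·cos32.9° − 4·1.667 = 72.3; c'Δl = 27.18; W sinα = 51.1
Slice 4: Δl = 2.4/cos47.5° = 3.552 m; N'_4 = 80·cos47.5° − 11·3.552 = 15.0; c'Δl = 57.90; W sinα = 59.0
Σc'Δl = 175.9 kN/m; ΣN' = 320.6 kN/m; ΣW sinα = 198.9 kN/m
Resisting = 175.9 + 320.6·tan27.2° = 175.9 + 164.8 = 340.7 kN/m
FS = 340.7 / 198.9 = 1.713

FS = 1.71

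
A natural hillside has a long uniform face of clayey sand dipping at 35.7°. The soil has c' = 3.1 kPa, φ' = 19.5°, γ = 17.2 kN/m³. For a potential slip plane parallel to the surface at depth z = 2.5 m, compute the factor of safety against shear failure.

FS = 0.64

For an infinite slope with a slip plane parallel to the surface (no pore pressure): FS = [c' + γz cos²β tanφ'] / [γz sinβ cosβ].
γz = 17.2·2.5 = 43.00 kN/m²
Numerator = 3.1 + 43.00·cos²35.7°·tan19.5° = 3.1 + 43.00·0.6595·0.3541 = 13.142 kPa
Denominator = 43.00·sin35.7°·cos35.7° = 43.00·0.5835·0.8121 = 20.377 kPa
FS = 13.142 / 20.377 = 0.645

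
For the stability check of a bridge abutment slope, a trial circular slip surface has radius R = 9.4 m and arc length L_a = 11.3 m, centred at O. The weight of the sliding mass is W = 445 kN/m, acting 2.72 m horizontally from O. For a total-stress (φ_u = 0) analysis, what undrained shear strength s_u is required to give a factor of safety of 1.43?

FS = s_u·L_a·R / (W·d), so s_u = FS·W·d / (L_a·R).
s_u = 1.43·445·2.72 / (11.30·9.4) = 1730.9 / 106.22 = 16.30 kPa

s_u = 16.3 kPa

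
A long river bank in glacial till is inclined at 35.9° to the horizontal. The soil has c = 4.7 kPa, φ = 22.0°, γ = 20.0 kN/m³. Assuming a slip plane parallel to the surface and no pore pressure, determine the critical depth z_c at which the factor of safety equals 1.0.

z_c = 1.12 m

Setting FS = 1.00 in FS = [c + γz cos²β tanφ] / [γz sinβ cosβ] and solving for z:
z = c / [γ cosβ (FS·sinβ − cosβ·tanφ)]
  = 4.7 / [20.0·cos35.9°·(1.00·sin35.9° − cos35.9°·tan22.0°)]
  = 4.7 / [20.0·0.8100·(1.00·0.5864 − 0.8100·0.4040)]
  = 4.7 / 4.1975 = 1.120 m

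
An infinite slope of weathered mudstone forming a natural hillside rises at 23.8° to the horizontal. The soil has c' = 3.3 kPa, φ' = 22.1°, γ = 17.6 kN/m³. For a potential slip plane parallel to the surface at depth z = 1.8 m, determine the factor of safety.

FS = 1.20

For an infinite slope with a slip plane parallel to the surface (no pore pressure): FS = [c' + γz cos²β tanφ'] / [γz sinβ cosβ].
γz = 17.6·1.8 = 31.68 kN/m²
Numerator = 3.3 + 31.68·cos²23.8°·tan22.1° = 3.3 + 31.68·0.8372·0.4061 = 14.069 kPa
Denominator = 31.68·sin23.8°·cos23.8° = 31.68·0.4035·0.9150 = 11.697 kPa
FS = 14.069 / 11.697 = 1.203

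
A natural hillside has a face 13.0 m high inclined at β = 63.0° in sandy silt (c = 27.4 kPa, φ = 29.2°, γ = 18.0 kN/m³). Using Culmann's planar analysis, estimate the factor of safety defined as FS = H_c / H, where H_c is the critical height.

H_c = (4c/γ) · sinβ cosφ / [1 − cos(β − φ)]
    = (4·27.4/18.0) · sin63.0°·cos29.2° / [1 − cos33.8°]
    = 6.089 · 0.7778 / 0.1690 = 28.02 m
FS = H_c / H = 28.02 / 13.0 = 2.155

FS = 2.16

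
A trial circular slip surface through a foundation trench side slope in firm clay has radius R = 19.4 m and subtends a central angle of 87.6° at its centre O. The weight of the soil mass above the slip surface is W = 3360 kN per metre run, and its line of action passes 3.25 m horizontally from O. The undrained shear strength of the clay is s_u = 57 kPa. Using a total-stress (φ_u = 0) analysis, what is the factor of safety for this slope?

Taking moments about the centre O, the resisting moment is provided by the undrained shear strength acting along the arc:
Arc length L_a = R·θ = 19.4·(87.6°·π/180) = 19.4·1.5289 = 29.66 m
M_R = s_u·L_a·R = 57·29.66·19.4 = 32798.9 kN·m/m
M_D = W·d = 3360·3.25 = 10920.0 kN·m/m
FS = M_R / M_D = 32798.9 / 10920.0 = 3.004

FS = 3.00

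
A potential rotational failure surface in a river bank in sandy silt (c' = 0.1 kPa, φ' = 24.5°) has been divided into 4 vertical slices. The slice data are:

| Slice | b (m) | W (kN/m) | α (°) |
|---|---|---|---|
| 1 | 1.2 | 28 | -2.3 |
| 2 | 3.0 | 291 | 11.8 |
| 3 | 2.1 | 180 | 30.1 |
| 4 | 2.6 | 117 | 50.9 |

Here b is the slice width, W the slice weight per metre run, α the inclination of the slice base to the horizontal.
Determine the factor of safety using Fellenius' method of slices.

Ordinary method of slices: FS = Σ[c'·Δl_i + (W_i cosα_i)·tanφ'] / Σ W_i sinα_i, with Δl_i = b_i / cosα_i.
Slice 1: Δl = 1.2/cos(-2.3°) = 1.201 m; N'_1 = 28·cos(-2.3°) = 28.0; c'Δl = 0.12; W sinα = -1.1
Slice 2: Δl = 3.0/cos11.8° = 3.065 m; N'_2 = 291·cos11.8° = 284.9; c'Δl = 0.31; W sinα = 59.5
Slice 3: Δl = 2.1/cos30.1° = 2.427 m; N'_3 = 180·cos30.1° = 155.7; c'Δl = 0.24; W sinα = 90.3
Slice 4: Δl = 2.6/cos50.9° = 4.123 m; N'_4 = 117·cos50.9° = 73.8; c'Δl = 0.41; W sinα = 90.8
Σc'Δl = 1.1 kN/m; ΣN' = 542.3 kN/m; ΣW sinα = 239.5 kN/m
Resisting = 1.1 + 542.3·tan24.5° = 1.1 + 247.2 = 248.2 kN/m
FS = 248.2 / 239.5 = 1.037

FS = 1.04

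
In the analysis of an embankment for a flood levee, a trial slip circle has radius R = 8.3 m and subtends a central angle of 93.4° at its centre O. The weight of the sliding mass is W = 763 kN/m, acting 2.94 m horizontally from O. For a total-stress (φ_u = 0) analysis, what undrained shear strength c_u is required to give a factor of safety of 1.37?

FS = c_u·L_a·R / (W·d), so c_u = FS·W·d / (L_a·R).
Arc length L_a = R·θ = 8.3·(93.4°·π/180) = 8.3·1.6301 = 13.53 m
c_u = 1.37·763·2.94 / (13.53·8.3) = 3073.2 / 112.30 = 27.37 kPa

c_u = 27.4 kPa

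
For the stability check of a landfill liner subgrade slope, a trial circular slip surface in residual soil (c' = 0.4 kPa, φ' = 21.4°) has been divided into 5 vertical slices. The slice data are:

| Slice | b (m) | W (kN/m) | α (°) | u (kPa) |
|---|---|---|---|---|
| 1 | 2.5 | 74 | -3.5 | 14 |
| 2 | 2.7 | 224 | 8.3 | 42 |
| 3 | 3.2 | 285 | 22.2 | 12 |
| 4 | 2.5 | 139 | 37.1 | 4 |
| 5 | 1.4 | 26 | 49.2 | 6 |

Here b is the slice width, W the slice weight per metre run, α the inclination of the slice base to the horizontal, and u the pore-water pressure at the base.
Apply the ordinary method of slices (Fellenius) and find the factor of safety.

Ordinary method of slices: FS = Σ[c'·Δl_i + (W_i cosα_i − u_i·Δl_i)·tanφ'] / Σ W_i sinα_i, with Δl_i = b_i / cosα_i.
Slice 1: Δl = 2.5/cos(-3.5°) = 2.505 m; N'_1 = 74·cos(-3.5°) − 14·2.505 = 38.8; c'Δl = 1.00; W sinα = -4.5
Slice 2: Δl = 2.7/cos8.3° = 2.729 m; N'_2 = 224·cos8.3° − 42·2.729 = 107.1; c'Δl = 1.09; W sinα = 32.3
Slice 3: Δl = 3.2/cos22.2° = 3.456 m; N'_3 = 285·cos22.2° − 12·3.456 = 222.4; c'Δl = 1.38; W sinα = 107.7
Slice 4: Δl = 2.5/cos37.1° = 3.134 m; N'_4 = 139·cos37.1° − 4·3.134 = 98.3; c'Δl = 1.25; W sinα = 83.8
Slice 5: Δl = 1.4/cos49.2° = 2.143 m; N'_5 = 26·cos49.2° − 6·2.143 = 4.1; c'Δl = 0.86; W sinα = 19.7
Σc'Δl = 5.6 kN/m; ΣN' = 470.7 kN/m; ΣW sinα = 239.0 kN/m
Resisting = 5.6 + 470.7·tan21.4° = 5.6 + 184.5 = 190.1 kN/m
FS = 190.1 / 239.0 = 0.795

FS = 0.80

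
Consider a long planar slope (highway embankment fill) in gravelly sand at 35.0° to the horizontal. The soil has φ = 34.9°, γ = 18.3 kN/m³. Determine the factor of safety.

FS = 1.00

For a dry cohesionless infinite slope the factor of safety is FS = tanφ / tanβ.
FS = tan34.9° / tan35.0° = 0.6976 / 0.7002 = 0.996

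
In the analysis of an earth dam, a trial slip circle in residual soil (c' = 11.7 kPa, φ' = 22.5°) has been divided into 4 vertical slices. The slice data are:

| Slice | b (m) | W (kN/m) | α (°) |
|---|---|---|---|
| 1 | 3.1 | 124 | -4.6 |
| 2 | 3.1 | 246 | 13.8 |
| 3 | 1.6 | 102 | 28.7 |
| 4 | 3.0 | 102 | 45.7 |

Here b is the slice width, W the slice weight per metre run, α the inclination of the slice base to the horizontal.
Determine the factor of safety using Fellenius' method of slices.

FS = 2.12

Ordinary method of slices: FS = Σ[c'·Δl_i + (W_i cosα_i)·tanφ'] / Σ W_i sinα_i, with Δl_i = b_i / cosα_i.
Slice 1: Δl = 3.1/cos(-4.6°) = 3.110 m; N'_1 = 124·cos(-4.6°) = 123.6; c'Δl = 36.39; W sinα = -9.9
Slice 2: Δl = 3.1/cos13.8° = 3.192 m; N'_2 = 246·cos13.8° = 238.9; c'Δl = 37.35; W sinα = 58.7
Slice 3: Δl = 1.6/cos28.7° = 1.824 m; N'_3 = 102·cos28.7° = 89.5; c'Δl = 21.34; W sinα = 49.0
Slice 4: Δl = 3.0/cos45.7° = 4.295 m; N'_4 = 102·cos45.7° = 71.2; c'Δl = 50.26; W sinα = 73.0
Σc'Δl = 145.3 kN/m; ΣN' = 523.2 kN/m; ΣW sinα = 170.7 kN/m
Resisting = 145.3 + 523.2·tan22.5° = 145.3 + 216.7 = 362.1 kN/m
FS = 362.1 / 170.7 = 2.121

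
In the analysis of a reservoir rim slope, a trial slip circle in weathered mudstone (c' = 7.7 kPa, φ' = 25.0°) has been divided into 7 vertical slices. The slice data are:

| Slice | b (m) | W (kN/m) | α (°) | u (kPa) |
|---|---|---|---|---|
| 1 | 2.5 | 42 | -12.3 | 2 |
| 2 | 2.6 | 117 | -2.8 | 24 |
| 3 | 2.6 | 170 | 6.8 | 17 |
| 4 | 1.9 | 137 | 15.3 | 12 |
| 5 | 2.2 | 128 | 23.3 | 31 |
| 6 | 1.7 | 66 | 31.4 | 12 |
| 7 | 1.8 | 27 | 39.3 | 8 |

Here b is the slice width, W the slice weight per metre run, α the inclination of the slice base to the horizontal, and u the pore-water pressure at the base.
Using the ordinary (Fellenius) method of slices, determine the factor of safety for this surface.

FS = 2.18

Ordinary method of slices: FS = Σ[c'·Δl_i + (W_i cosα_i − u_i·Δl_i)·tanφ'] / Σ W_i sinα_i, with Δl_i = b_i / cosα_i.
Slice 1: Δl = 2.5/cos(-12.3°) = 2.559 m; N'_1 = 42·cos(-12.3°) − 2·2.559 = 35.9; c'Δl = 19.70; W sinα = -8.9
Slice 2: Δl = 2.6/cos(-2.8°) = 2.603 m; N'_2 = 117·cos(-2.8°) − 24·2.603 = 54.4; c'Δl = 20.04; W sinα = -5.7
Slice 3: Δl = 2.6/cos6.8° = 2.618 m; N'_3 = 170·cos6.8° − 17·2.618 = 124.3; c'Δl = 20.16; W sinα = 20.1
Slice 4: Δl = 1.9/cos15.3° = 1.970 m; N'_4 = 137·cos15.3° − 12·1.970 = 108.5; c'Δl = 15.17; W sinα = 36.2
Slice 5: Δl = 2.2/cos23.3° = 2.395 m; N'_5 = 128·cos23.3° − 31·2.395 = 43.3; c'Δl = 18.44; W sinα = 50.6
Slice 6: Δl = 1.7/cos31.4° = 1.992 m; N'_6 = 66·cos31.4° − 12·1.992 = 32.4; c'Δl = 15.34; W sinα = 34.4
Slice 7: Δl = 1.8/cos39.3° = 2.326 m; N'_7 = 27·cos39.3° − 8·2.326 = 2.3; c'Δl = 17.91; W sinα = 17.1
Σc'Δl = 126.8 kN/m; ΣN' = 401.1 kN/m; ΣW sinα = 143.7 kN/m
Resisting = 126.8 + 401.1·tan25.0° = 126.8 + 187.0 = 313.8 kN/m
FS = 313.8 / 143.7 = 2.183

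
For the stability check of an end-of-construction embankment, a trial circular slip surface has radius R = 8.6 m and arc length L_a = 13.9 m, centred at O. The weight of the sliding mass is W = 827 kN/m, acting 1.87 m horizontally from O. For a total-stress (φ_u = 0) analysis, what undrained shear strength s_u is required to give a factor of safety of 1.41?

FS = s_u·L_a·R / (W·d), so s_u = FS·W·d / (L_a·R).
s_u = 1.41·827·1.87 / (13.90·8.6) = 2180.6 / 119.54 = 18.24 kPa

s_u = 18.2 kPa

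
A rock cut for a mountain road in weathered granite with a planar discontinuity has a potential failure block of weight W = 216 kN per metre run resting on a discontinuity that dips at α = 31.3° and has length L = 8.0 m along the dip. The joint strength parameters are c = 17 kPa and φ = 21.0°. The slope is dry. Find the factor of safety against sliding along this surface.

FS = 1.84

Resolving the block weight along and normal to the plane and applying the Mohr–Coulomb strength on the joint:
N' = W cosα = 216·cos31.3° = 184.6 kN/m
Driving force T = W sinα = 216·sin31.3° = 112.2 kN/m
Resisting force R = c·L + N'·tanφ = 17·8.0 + 184.6·tan21.0° = 136.0 + 70.8 = 206.8 kN/m
FS = R / T = 206.8 / 112.2 = 1.843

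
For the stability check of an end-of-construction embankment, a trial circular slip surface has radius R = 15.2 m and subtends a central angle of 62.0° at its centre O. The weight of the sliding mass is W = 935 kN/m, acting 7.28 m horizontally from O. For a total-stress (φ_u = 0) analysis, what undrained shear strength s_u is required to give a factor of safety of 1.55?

s_u = 42.2 kPa

FS = s_u·L_a·R / (W·d), so s_u = FS·W·d / (L_a·R).
Arc length L_a = R·θ = 15.2·(62.0°·π/180) = 15.2·1.0821 = 16.45 m
s_u = 1.55·935·7.28 / (16.45·15.2) = 10550.5 / 250.01 = 42.20 kPa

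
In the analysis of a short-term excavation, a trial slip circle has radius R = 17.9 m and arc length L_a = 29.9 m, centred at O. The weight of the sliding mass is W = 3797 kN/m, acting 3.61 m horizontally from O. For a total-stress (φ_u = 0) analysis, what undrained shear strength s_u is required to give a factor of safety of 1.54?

FS = s_u·L_a·R / (W·d), so s_u = FS·W·d / (L_a·R).
s_u = 1.54·3797·3.61 / (29.90·17.9) = 21109.0 / 535.21 = 39.44 kPa

s_u = 39.4 kPa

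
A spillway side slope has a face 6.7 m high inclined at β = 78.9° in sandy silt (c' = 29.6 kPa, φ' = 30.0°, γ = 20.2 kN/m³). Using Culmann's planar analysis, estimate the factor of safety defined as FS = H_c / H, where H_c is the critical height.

H_c = (4c'/γ) · sinβ cosφ' / [1 − cos(β − φ')]
    = (4·29.6/20.2) · sin78.9°·cos30.0° / [1 − cos48.9°]
    = 5.861 · 0.8498 / 0.3426 = 14.54 m
FS = H_c / H = 14.54 / 6.7 = 2.170

FS = 2.17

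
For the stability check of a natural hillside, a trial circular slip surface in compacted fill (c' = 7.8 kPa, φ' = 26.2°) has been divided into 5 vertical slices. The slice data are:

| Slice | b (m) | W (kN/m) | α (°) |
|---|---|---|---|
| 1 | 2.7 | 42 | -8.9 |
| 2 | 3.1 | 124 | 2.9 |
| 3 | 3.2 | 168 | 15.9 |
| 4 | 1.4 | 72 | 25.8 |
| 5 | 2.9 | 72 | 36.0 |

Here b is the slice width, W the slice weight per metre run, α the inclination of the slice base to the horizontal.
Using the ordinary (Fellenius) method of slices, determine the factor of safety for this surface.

FS = 2.79

Ordinary method of slices: FS = Σ[c'·Δl_i + (W_i cosα_i)·tanφ'] / Σ W_i sinα_i, with Δl_i = b_i / cosα_i.
Slice 1: Δl = 2.7/cos(-8.9°) = 2.733 m; N'_1 = 42·cos(-8.9°) = 41.5; c'Δl = 21.32; W sinα = -6.5
Slice 2: Δl = 3.1/cos2.9° = 3.104 m; N'_2 = 124·cos2.9° = 123.8; c'Δl = 24.21; W sinα = 6.3
Slice 3: Δl = 3.2/cos15.9° = 3.327 m; N'_3 = 168·cos15.9° = 161.6; c'Δl = 25.95; W sinα = 46.0
Slice 4: Δl = 1.4/cos25.8° = 1.555 m; N'_4 = 72·cos25.8° = 64.8; c'Δl = 12.13; W sinα = 31.3
Slice 5: Δl = 2.9/cos36.0° = 3.585 m; N'_5 = 72·cos36.0° = 58.2; c'Δl = 27.96; W sinα = 42.3
Σc'Δl = 111.6 kN/m; ΣN' = 450.0 kN/m; ΣW sinα = 119.5 kN/m
Resisting = 111.6 + 450.0·tan26.2° = 111.6 + 221.4 = 333.0 kN/m
FS = 333.0 / 119.5 = 2.787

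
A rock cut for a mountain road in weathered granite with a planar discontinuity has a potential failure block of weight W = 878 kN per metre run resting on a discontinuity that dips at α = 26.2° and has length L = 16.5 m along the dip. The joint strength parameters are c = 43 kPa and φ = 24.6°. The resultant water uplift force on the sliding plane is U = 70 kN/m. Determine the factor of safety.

FS = 2.68

Resolving the block weight along and normal to the plane and applying the Mohr–Coulomb strength on the joint:
N' = W cosα − U = 878·cos26.2° − 70 = 717.8 kN/m
Driving force T = W sinα = 878·sin26.2° = 387.6 kN/m
Resisting force R = c·L + N'·tanφ = 43·16.5 + 717.8·tan24.6° = 709.5 + 328.6 = 1038.1 kN/m
FS = R / T = 1038.1 / 387.6 = 2.678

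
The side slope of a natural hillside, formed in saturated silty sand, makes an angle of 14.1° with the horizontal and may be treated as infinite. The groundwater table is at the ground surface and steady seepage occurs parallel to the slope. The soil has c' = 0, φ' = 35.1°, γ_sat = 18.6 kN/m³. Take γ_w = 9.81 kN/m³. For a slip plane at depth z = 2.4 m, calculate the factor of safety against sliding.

With seepage parallel to the slope and the water table at the surface, the effective normal stress on the slip plane uses the buoyant unit weight γ' = γ_sat − γ_w while the driving shear stress uses γ_sat:
FS = [c' + γ' z cos²β tanφ'] / [γ_sat z sinβ cosβ]
(For c' = 0 this reduces to FS = (γ'/γ_sat)·tanφ'/tanβ.)
γ' = 18.6 − 9.81 = 8.79 kN/m³
Numerator = 0.0 + 8.79·2.4·cos²14.1°·tan35.1° = 0.0 + 8.79·2.4·0.9407·0.7028 = 13.947 kPa
Denominator = 18.6·2.4·sin14.1°·cos14.1° = 18.6·2.4·0.2436·0.9699 = 10.547 kPa
FS = 13.947 / 10.547 = 1.322

FS = 1.32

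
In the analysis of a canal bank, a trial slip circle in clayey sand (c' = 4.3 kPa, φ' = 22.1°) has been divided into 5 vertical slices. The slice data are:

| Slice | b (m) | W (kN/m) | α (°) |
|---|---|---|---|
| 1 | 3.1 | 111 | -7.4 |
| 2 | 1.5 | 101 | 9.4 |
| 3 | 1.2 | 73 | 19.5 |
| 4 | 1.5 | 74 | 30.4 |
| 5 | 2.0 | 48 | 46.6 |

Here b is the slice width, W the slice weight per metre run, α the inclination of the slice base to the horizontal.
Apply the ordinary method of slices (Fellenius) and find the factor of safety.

FS = 2.00

Ordinary method of slices: FS = Σ[c'·Δl_i + (W_i cosα_i)·tanφ'] / Σ W_i sinα_i, with Δl_i = b_i / cosα_i.
Slice 1: Δl = 3.1/cos(-7.4°) = 3.126 m; N'_1 = 111·cos(-7.4°) = 110.1; c'Δl = 13.44; W sinα = -14.3
Slice 2: Δl = 1.5/cos9.4° = 1.520 m; N'_2 = 101·cos9.4° = 99.6; c'Δl = 6.54; W sinα = 16.5
Slice 3: Δl = 1.2/cos19.5° = 1.273 m; N'_3 = 73·cos19.5° = 68.8; c'Δl = 5.47; W sinα = 24.4
Slice 4: Δl = 1.5/cos30.4° = 1.739 m; N'_4 = 74·cos30.4° = 63.8; c'Δl = 7.48; W sinα = 37.4
Slice 5: Δl = 2.0/cos46.6° = 2.911 m; N'_5 = 48·cos46.6° = 33.0; c'Δl = 12.52; W sinα = 34.9
Σc'Δl = 45.4 kN/m; ΣN' = 375.3 kN/m; ΣW sinα = 98.9 kN/m
Resisting = 45.4 + 375.3·tan22.1° = 45.4 + 152.4 = 197.9 kN/m
FS = 197.9 / 98.9 = 2.001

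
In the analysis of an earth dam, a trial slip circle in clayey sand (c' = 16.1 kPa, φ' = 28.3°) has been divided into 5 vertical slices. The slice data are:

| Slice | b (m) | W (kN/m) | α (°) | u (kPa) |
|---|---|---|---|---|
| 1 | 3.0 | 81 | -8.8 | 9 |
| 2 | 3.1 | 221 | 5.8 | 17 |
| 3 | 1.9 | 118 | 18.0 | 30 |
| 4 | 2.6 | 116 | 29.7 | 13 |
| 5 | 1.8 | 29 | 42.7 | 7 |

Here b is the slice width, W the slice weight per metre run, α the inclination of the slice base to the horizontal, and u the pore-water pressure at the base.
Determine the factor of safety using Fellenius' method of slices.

FS = 3.24

Ordinary method of slices: FS = Σ[c'·Δl_i + (W_i cosα_i − u_i·Δl_i)·tanφ'] / Σ W_i sinα_i, with Δl_i = b_i / cosα_i.
Slice 1: Δl = 3.0/cos(-8.8°) = 3.036 m; N'_1 = 81·cos(-8.8°) − 9·3.036 = 52.7; c'Δl = 48.88; W sinα = -12.4
Slice 2: Δl = 3.1/cos5.8° = 3.116 m; N'_2 = 221·cos5.8° − 17·3.116 = 166.9; c'Δl = 50.17; W sinα = 22.3
Slice 3: Δl = 1.9/cos18.0° = 1.998 m; N'_3 = 118·cos18.0° − 30·1.998 = 52.3; c'Δl = 32.16; W sinα = 36.5
Slice 4: Δl = 2.6/cos29.7° = 2.993 m; N'_4 = 116·cos29.7° − 13·2.993 = 61.8; c'Δl = 48.19; W sinα = 57.5
Slice 5: Δl = 1.8/cos42.7° = 2.449 m; N'_5 = 29·cos42.7° − 7·2.449 = 4.2; c'Δl = 39.43; W sinα = 19.7
Σc'Δl = 218.8 kN/m; ΣN' = 337.9 kN/m; ΣW sinα = 123.5 kN/m
Resisting = 218.8 + 337.9·tan28.3° = 218.8 + 182.0 = 400.8 kN/m
FS = 400.8 / 123.5 = 3.244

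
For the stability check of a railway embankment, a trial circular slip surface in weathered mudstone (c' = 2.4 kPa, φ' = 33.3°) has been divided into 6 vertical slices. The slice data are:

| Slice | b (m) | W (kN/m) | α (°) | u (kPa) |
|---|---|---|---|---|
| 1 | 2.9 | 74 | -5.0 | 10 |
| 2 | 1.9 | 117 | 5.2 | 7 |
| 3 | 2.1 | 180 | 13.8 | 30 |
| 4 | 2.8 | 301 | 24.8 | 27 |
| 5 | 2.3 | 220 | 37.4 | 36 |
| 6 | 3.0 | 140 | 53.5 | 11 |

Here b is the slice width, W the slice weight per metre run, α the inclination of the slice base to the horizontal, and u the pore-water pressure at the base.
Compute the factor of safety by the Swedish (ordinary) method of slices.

Ordinary method of slices: FS = Σ[c'·Δl_i + (W_i cosα_i − u_i·Δl_i)·tanφ'] / Σ W_i sinα_i, with Δl_i = b_i / cosα_i.
Slice 1: Δl = 2.9/cos(-5.0°) = 2.911 m; N'_1 = 74·cos(-5.0°) − 10·2.911 = 44.6; c'Δl = 6.99; W sinα = -6.4
Slice 2: Δl = 1.9/cos5.2° = 1.908 m; N'_2 = 117·cos5.2° − 7·1.908 = 103.2; c'Δl = 4.58; W sinα = 10.6
Slice 3: Δl = 2.1/cos13.8° = 2.162 m; N'_3 = 180·cos13.8° − 30·2.162 = 109.9; c'Δl = 5.19; W sinα = 42.9
Slice 4: Δl = 2.8/cos24.8° = 3.084 m; N'_4 = 301·cos24.8° − 27·3.084 = 190.0; c'Δl = 7.40; W sinα = 126.3
Slice 5: Δl = 2.3/cos37.4° = 2.895 m; N'_5 = 220·cos37.4° − 36·2.895 = 70.5; c'Δl = 6.95; W sinα = 133.6
Slice 6: Δl = 3.0/cos53.5° = 5.044 m; N'_6 = 140·cos53.5° − 11·5.044 = 27.8; c'Δl = 12.10; W sinα = 112.5
Σc'Δl = 43.2 kN/m; ΣN' = 546.0 kN/m; ΣW sinα = 419.5 kN/m
Resisting = 43.2 + 546.0·tan33.3° = 43.2 + 358.7 = 401.9 kN/m
FS = 401.9 / 419.5 = 0.958

FS = 0.96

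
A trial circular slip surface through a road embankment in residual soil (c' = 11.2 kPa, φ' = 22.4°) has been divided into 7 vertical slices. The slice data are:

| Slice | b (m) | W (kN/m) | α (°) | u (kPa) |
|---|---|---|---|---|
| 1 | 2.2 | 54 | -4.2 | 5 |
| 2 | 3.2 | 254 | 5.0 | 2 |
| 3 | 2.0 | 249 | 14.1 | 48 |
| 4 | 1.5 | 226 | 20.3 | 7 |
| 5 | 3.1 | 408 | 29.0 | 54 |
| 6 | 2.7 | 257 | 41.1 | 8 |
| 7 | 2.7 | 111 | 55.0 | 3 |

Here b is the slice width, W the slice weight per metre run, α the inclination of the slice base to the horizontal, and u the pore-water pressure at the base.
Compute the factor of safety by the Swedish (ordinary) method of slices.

FS = 1.06

Ordinary method of slices: FS = Σ[c'·Δl_i + (W_i cosα_i − u_i·Δl_i)·tanφ'] / Σ W_i sinα_i, with Δl_i = b_i / cosα_i.
Slice 1: Δl = 2.2/cos(-4.2°) = 2.206 m; N'_1 = 54·cos(-4.2°) − 5·2.206 = 42.8; c'Δl = 24.71; W sinα = -4.0
Slice 2: Δl = 3.2/cos5.0° = 3.212 m; N'_2 = 254·cos5.0° − 2·3.212 = 246.6; c'Δl = 35.98; W sinα = 22.1
Slice 3: Δl = 2.0/cos14.1° = 2.062 m; N'_3 = 249·cos14.1° − 48·2.062 = 142.5; c'Δl = 23.10; W sinα = 60.7
Slice 4: Δl = 1.5/cos20.3° = 1.599 m; N'_4 = 226·cos20.3° − 7·1.599 = 200.8; c'Δl = 17.91; W sinα = 78.4
Slice 5: Δl = 3.1/cos29.0° = 3.544 m; N'_5 = 408·cos29.0° − 54·3.544 = 165.4; c'Δl = 39.70; W sinα = 197.8
Slice 6: Δl = 2.7/cos41.1° = 3.583 m; N'_6 = 257·cos41.1° − 8·3.583 = 165.0; c'Δl = 40.13; W sinα = 168.9
Slice 7: Δl = 2.7/cos55.0° = 4.707 m; N'_7 = 111·cos55.0° − 3·4.707 = 49.5; c'Δl = 52.72; W sinα = 90.9
Σc'Δl = 234.2 kN/m; ΣN' = 1012.7 kN/m; ΣW sinα = 614.9 kN/m
Resisting = 234.2 + 1012.7·tan22.4° = 234.2 + 417.4 = 651.6 kN/m
FS = 651.6 / 614.9 = 1.060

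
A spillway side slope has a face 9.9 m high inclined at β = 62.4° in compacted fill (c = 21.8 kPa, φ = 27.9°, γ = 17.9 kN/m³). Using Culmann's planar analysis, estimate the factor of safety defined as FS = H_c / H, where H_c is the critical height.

H_c = (4c/γ) · sinβ cosφ / [1 − cos(β − φ)]
    = (4·21.8/17.9) · sin62.4°·cos27.9° / [1 − cos34.5°]
    = 4.872 · 0.7832 / 0.1759 = 21.69 m
FS = H_c / H = 21.69 / 9.9 = 2.191

FS = 2.19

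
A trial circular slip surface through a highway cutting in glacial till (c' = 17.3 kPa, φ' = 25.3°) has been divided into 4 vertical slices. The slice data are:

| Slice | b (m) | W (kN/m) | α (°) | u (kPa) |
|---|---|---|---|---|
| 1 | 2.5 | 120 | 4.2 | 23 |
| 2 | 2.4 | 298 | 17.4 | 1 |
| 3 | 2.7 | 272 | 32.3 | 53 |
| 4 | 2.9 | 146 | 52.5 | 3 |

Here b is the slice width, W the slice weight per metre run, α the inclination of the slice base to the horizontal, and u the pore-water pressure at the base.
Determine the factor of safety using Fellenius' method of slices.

FS = 1.26

Ordinary method of slices: FS = Σ[c'·Δl_i + (W_i cosα_i − u_i·Δl_i)·tanφ'] / Σ W_i sinα_i, with Δl_i = b_i / cosα_i.
Slice 1: Δl = 2.5/cos4.2° = 2.507 m; N'_1 = 120·cos4.2° − 23·2.507 = 62.0; c'Δl = 43.37; W sinα = 8.8
Slice 2: Δl = 2.4/cos17.4° = 2.515 m; N'_2 = 298·cos17.4° − 1·2.515 = 281.8; c'Δl = 43.51; W sinα = 89.1
Slice 3: Δl = 2.7/cos32.3° = 3.194 m; N'_3 = 272·cos32.3° − 53·3.194 = 60.6; c'Δl = 55.26; W sinα = 145.3
Slice 4: Δl = 2.9/cos52.5° = 4.764 m; N'_4 = 146·cos52.5° − 3·4.764 = 74.6; c'Δl = 82.41; W sinα = 115.8
Σc'Δl = 224.6 kN/m; ΣN' = 479.1 kN/m; ΣW sinα = 359.1 kN/m
Resisting = 224.6 + 479.1·tan25.3° = 224.6 + 226.5 = 451.0 kN/m
FS = 451.0 / 359.1 = 1.256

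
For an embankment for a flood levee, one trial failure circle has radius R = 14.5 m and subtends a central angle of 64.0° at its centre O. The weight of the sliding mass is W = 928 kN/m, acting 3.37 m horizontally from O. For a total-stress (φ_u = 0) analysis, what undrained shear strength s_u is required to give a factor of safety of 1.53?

s_u = 20.4 kPa

FS = s_u·L_a·R / (W·d), so s_u = FS·W·d / (L_a·R).
Arc length L_a = R·θ = 14.5·(64.0°·π/180) = 14.5·1.1170 = 16.20 m
s_u = 1.53·928·3.37 / (16.20·14.5) = 4784.9 / 234.85 = 20.37 kPa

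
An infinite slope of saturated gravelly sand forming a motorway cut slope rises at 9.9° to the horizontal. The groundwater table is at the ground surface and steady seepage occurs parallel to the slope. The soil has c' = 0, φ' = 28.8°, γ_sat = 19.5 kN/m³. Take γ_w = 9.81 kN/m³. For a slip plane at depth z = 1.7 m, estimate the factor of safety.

With seepage parallel to the slope and the water table at the surface, the effective normal stress on the slip plane uses the buoyant unit weight γ' = γ_sat − γ_w while the driving shear stress uses γ_sat:
FS = [c' + γ' z cos²β tanφ'] / [γ_sat z sinβ cosβ]
(For c' = 0 this reduces to FS = (γ'/γ_sat)·tanφ'/tanβ.)
γ' = 19.5 − 9.81 = 9.69 kN/m³
Numerator = 0.0 + 9.69·1.7·cos²9.9°·tan28.8° = 0.0 + 9.69·1.7·0.9704·0.5498 = 8.788 kPa
Denominator = 19.5·1.7·sin9.9°·cos9.9° = 19.5·1.7·0.1719·0.9851 = 5.615 kPa
FS = 8.788 / 5.615 = 1.565

FS = 1.57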